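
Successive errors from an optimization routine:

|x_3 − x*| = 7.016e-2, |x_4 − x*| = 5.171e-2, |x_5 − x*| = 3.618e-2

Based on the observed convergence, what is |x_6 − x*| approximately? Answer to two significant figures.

First estimate the order: p ≈ ln(|x_5 − x*|/|x_4 − x*|) / ln(|x_4 − x*|/|x_3 − x*|) = ln(3.618e-2/5.171e-2)/ln(5.171e-2/7.016e-2) = ln(0.699671)/ln(0.73703) ≈ 1.1705.
Then |x_6 − x*| ≈ |x_5 − x*|·(|x_5 − x*|/|x_4 − x*|)^p = 3.618e-2·(0.699671)^1.1705 = 3.618e-2·0.658337 ≈ 0.02382.

2.4e-2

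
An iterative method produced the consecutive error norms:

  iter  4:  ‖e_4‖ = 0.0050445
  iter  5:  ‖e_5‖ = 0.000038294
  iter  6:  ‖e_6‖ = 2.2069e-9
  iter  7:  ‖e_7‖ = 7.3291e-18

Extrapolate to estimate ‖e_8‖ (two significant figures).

8.1e-35

First estimate the order: p ≈ ln(‖e_7‖/‖e_6‖) / ln(‖e_6‖/‖e_5‖) = ln(7.3291e-18/2.2069e-9)/ln(2.2069e-9/0.000038294) = ln(3.32099e-09)/ln(5.76304e-05) ≈ 2.0000.
Then ‖e_8‖ ≈ ‖e_7‖·(‖e_7‖/‖e_6‖)^p = 7.3291e-18·(3.32099e-09)^2.0000 = 7.3291e-18·1.1029e-17 ≈ 8.083e-35.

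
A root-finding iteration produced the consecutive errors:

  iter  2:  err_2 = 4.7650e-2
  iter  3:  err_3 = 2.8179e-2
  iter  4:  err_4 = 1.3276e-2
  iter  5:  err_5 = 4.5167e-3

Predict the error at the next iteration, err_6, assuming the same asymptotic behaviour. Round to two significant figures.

First estimate the order: p ≈ ln(err_5/err_4) / ln(err_4/err_3) = ln(4.5167e-3/1.3276e-2)/ln(1.3276e-2/2.8179e-2) = ln(0.340215)/ln(0.471131) ≈ 1.4326.
Then err_6 ≈ err_5·(err_5/err_4)^p = 4.5167e-3·(0.340215)^1.4326 = 4.5167e-3·0.213398 ≈ 0.0009639.

9.6e-4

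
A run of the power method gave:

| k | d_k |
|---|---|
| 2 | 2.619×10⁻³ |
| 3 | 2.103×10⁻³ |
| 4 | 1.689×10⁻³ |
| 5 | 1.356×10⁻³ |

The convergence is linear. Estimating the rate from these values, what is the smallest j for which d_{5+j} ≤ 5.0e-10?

68

Rate ρ ≈ d_5/d_4 = 1.356×10⁻³/1.689×10⁻³ = 0.8028.
After j more steps, d_{5+j} ≈ 1.356×10⁻³·ρ^j; need ρ^j ≤ 5.0e-10/1.356×10⁻³ = 3.68732e-07.
j ≥ ln(3.68732e-07)/ln(0.8028) = -14.8132/-0.21965 = 67.440.
So 68 more iterations are needed.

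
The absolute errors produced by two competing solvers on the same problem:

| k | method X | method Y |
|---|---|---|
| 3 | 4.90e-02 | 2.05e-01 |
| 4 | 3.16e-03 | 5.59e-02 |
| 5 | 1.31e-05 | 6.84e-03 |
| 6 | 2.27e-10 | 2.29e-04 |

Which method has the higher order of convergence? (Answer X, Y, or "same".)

Method X: p ≈ ln(2.27e-10/1.31e-05)/ln(1.31e-05/3.16e-03) ≈ 2.00.
Method Y: p ≈ ln(2.29e-04/6.84e-03)/ln(6.84e-03/5.59e-02) ≈ 1.62.
Method X has the higher order (≈2.0 vs ≈1.6).

X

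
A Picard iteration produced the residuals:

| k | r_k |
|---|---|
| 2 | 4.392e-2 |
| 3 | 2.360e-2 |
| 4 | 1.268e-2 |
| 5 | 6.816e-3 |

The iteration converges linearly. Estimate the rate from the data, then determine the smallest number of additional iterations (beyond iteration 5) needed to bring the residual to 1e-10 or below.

30

Rate ρ ≈ r_5/r_4 = 6.816e-3/1.268e-2 = 0.5375.
After j more steps, r_{5+j} ≈ 6.816e-3·ρ^j; need ρ^j ≤ 1e-10/6.816e-3 = 1.46714e-08.
j ≥ ln(1.46714e-08)/ln(0.5375) = -18.0374/-0.62083 = 29.054.
So 30 more iterations are needed.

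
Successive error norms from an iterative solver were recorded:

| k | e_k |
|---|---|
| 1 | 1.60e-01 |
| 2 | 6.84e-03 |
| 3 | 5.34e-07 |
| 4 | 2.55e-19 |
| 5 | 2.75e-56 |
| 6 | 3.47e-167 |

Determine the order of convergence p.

Consecutive ratios: e_6/e_5 = 3.47e-167/2.75e-56 = 1.26182e-111, e_5/e_4 = 2.75e-56/2.55e-19 = 1.07843e-37.
p ≈ ln(1.26182e-111)/ln(1.07843e-37) = -255.3544/-85.1201 ≈ 3.00.
So the convergence is cubic (order 3).

3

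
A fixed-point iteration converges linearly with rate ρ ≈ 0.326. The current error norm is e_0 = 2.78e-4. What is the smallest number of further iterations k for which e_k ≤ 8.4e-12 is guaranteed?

16

After k steps, e_k ≈ 2.78e-4·0.326^k.
Need 0.326^k ≤ 8.4e-12/2.78e-4 = 3.02158e-08.
k ≥ ln(3.02158e-08)/ln(0.326) = -17.3149/-1.12086 = 15.448.
Smallest integer k = 16.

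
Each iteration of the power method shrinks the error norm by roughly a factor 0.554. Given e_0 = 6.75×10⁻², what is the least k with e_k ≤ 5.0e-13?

44

After k steps, e_k ≈ 6.75×10⁻²·0.554^k.
Need 0.554^k ≤ 5.0e-13/6.75×10⁻² = 7.40741e-12.
k ≥ ln(7.40741e-12)/ln(0.554) = -25.6285/-0.59059 = 43.395.
Smallest integer k = 44.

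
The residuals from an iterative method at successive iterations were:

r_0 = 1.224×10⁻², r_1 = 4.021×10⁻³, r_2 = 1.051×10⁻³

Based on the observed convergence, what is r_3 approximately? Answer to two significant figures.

2.1e-4

First estimate the order: p ≈ ln(r_2/r_1) / ln(r_1/r_0) = ln(1.051×10⁻³/4.021×10⁻³)/ln(4.021×10⁻³/1.224×10⁻²) = ln(0.261378)/ln(0.328513) ≈ 1.2054.
Then r_3 ≈ r_2·(r_2/r_1)^p = 1.051×10⁻³·(0.261378)^1.2054 = 1.051×10⁻³·0.198416 ≈ 0.0002085.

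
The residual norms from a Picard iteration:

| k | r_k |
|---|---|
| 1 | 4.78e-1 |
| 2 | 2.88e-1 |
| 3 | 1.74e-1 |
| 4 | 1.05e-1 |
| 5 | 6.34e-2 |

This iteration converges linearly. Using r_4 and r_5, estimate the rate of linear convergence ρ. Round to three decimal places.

ρ ≈ r_5/r_4 = 6.34e-2/1.05e-1 = 0.60381

0.604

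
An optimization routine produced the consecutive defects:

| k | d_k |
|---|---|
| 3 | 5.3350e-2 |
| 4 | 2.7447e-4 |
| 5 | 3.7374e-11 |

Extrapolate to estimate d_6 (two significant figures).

First estimate the order: p ≈ ln(d_5/d_4) / ln(d_4/d_3) = ln(3.7374e-11/2.7447e-4)/ln(2.7447e-4/5.3350e-2) = ln(1.36168e-07)/ln(0.0051447) ≈ 3.0000.
Then d_6 ≈ d_5·(d_5/d_4)^p = 3.7374e-11·(1.36168e-07)^3.0000 = 3.7374e-11·2.52479e-21 ≈ 9.436e-32.

9.4e-32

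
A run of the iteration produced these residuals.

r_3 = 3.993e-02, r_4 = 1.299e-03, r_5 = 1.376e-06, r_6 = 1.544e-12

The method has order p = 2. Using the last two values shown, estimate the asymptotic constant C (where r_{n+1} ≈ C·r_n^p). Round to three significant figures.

C ≈ r_6 / r_5^2
  = 1.544e-12 / (1.376e-06)^2
  = 1.544e-12 / 1.89338e-12 ≈ 0.81547

0.815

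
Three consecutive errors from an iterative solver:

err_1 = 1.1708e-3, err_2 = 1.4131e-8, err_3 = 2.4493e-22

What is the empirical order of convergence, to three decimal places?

p ≈ ln(err_3/err_2) / ln(err_2/err_1)
  = ln(2.4493e-22/1.4131e-8) / ln(1.4131e-8/1.1708e-3)
  = ln(1.73328e-14) / ln(1.20695e-05)
  = -31.686176 / -11.324829 ≈ 2.797939

2.798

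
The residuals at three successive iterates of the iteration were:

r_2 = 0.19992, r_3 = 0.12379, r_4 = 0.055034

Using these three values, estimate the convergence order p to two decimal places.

p ≈ ln(r_4/r_3) / ln(r_3/r_2)
  = ln(0.055034/0.12379) / ln(0.12379/0.19992)
  = ln(0.444575) / ln(0.619198)
  = -0.81064 / -0.47933 ≈ 1.69119

1.69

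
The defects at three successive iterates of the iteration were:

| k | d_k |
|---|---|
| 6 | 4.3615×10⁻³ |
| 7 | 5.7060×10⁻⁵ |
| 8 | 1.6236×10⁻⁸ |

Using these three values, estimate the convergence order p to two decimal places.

1.88

p ≈ ln(d_8/d_7) / ln(d_7/d_6)
  = ln(1.6236×10⁻⁸/5.7060×10⁻⁵) / ln(5.7060×10⁻⁵/4.3615×10⁻³)
  = ln(0.000284543) / ln(0.0130827)
  = -8.16463 / -4.33646 ≈ 1.88279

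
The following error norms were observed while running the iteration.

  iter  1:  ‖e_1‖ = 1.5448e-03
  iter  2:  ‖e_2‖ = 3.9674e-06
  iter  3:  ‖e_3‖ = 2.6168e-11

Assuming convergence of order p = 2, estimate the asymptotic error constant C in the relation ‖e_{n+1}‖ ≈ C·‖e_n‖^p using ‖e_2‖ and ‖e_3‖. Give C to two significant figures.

1.7

C ≈ ‖e_3‖ / ‖e_2‖^2
  = 2.6168e-11 / (3.9674e-06)^2
  = 2.6168e-11 / 1.57403e-11 ≈ 1.6625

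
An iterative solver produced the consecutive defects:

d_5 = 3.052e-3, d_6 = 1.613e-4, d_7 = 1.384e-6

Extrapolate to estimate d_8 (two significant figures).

First estimate the order: p ≈ ln(d_7/d_6) / ln(d_6/d_5) = ln(1.384e-6/1.613e-4)/ln(1.613e-4/3.052e-3) = ln(0.00858029)/ln(0.0528506) ≈ 1.6183.
Then d_8 ≈ d_7·(d_7/d_6)^p = 1.384e-6·(0.00858029)^1.6183 = 1.384e-6·0.000452675 ≈ 6.265e-10.

6.3e-10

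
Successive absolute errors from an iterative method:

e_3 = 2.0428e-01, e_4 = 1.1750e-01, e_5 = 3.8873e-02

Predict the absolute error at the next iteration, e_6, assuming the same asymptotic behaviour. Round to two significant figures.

4.3e-3

First estimate the order: p ≈ ln(e_5/e_4) / ln(e_4/e_3) = ln(3.8873e-02/1.1750e-01)/ln(1.1750e-01/2.0428e-01) = ln(0.330834)/ln(0.575191) ≈ 2.0001.
Then e_6 ≈ e_5·(e_5/e_4)^p = 3.8873e-02·(0.330834)^2.0001 = 3.8873e-02·0.109439 ≈ 0.004254.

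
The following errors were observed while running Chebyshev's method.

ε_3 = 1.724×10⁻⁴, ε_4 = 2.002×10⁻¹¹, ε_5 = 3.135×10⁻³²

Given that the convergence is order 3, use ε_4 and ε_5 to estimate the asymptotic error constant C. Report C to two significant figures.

C ≈ ε_5 / ε_4^3
  = 3.135×10⁻³² / (2.002×10⁻¹¹)^3
  = 3.135×10⁻³² / 8.02402e-33 ≈ 3.907

3.9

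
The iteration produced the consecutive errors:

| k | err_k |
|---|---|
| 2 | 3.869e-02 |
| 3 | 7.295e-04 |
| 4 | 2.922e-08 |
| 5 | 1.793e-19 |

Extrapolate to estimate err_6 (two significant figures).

First estimate the order: p ≈ ln(err_5/err_4) / ln(err_4/err_3) = ln(1.793e-19/2.922e-08)/ln(2.922e-08/7.295e-04) = ln(6.13621e-12)/ln(4.00548e-05) ≈ 2.5497.
Then err_6 ≈ err_5·(err_5/err_4)^p = 1.793e-19·(6.13621e-12)^2.5497 = 1.793e-19·2.58529e-29 ≈ 4.635e-48.

4.6e-48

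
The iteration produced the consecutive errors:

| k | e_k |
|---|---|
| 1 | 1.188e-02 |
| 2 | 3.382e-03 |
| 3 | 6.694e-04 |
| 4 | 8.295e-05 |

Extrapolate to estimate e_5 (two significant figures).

5.6e-6

First estimate the order: p ≈ ln(e_4/e_3) / ln(e_3/e_2) = ln(8.295e-05/6.694e-04)/ln(6.694e-04/3.382e-03) = ln(0.123917)/ln(0.19793) ≈ 1.2891.
Then e_5 ≈ e_4·(e_4/e_3)^p = 8.295e-05·(0.123917)^1.2891 = 8.295e-05·0.0677571 ≈ 5.62e-06.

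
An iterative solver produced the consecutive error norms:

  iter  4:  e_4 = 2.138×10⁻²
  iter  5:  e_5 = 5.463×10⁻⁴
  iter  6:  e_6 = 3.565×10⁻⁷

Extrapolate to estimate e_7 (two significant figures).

First estimate the order: p ≈ ln(e_6/e_5) / ln(e_5/e_4) = ln(3.565×10⁻⁷/5.463×10⁻⁴)/ln(5.463×10⁻⁴/2.138×10⁻²) = ln(0.000652572)/ln(0.0255519) ≈ 2.0001.
Then e_7 ≈ e_6·(e_6/e_5)^p = 3.565×10⁻⁷·(0.000652572)^2.0001 = 3.565×10⁻⁷·4.25538e-07 ≈ 1.517e-13.

1.5e-13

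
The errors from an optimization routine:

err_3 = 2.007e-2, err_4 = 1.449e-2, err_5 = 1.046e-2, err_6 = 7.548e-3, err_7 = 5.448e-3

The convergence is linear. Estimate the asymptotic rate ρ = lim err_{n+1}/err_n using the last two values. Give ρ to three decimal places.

ρ ≈ err_7/err_6 = 5.448e-3/7.548e-3 = 0.72178

0.722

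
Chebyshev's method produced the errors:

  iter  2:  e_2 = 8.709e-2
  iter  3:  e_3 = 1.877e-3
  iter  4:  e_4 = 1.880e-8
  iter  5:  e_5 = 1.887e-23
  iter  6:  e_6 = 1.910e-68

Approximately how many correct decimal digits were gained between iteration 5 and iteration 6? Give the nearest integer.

Digits gained ≈ log₁₀(e_5/e_6) = log₁₀(1.887e-23/1.910e-68) = log₁₀(9.87958e+44) ≈ 44.995.

45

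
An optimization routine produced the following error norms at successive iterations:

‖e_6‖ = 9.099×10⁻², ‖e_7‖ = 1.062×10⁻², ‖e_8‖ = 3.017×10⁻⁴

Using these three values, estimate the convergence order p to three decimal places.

p ≈ ln(‖e_8‖/‖e_7‖) / ln(‖e_7‖/‖e_6‖)
  = ln(3.017×10⁻⁴/1.062×10⁻²) / ln(1.062×10⁻²/9.099×10⁻²)
  = ln(0.0284087) / ln(0.116716)
  = -3.561060 / -2.148012 ≈ 1.657840

1.658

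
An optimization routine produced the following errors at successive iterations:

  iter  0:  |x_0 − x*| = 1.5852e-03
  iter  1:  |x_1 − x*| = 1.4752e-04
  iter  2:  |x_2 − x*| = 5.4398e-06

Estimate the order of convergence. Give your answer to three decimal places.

1.390

p ≈ ln(|x_2 − x*|/|x_1 − x*|) / ln(|x_1 − x*|/|x_0 − x*|)
  = ln(5.4398e-06/1.4752e-04) / ln(1.4752e-04/1.5852e-03)
  = ln(0.036875) / ln(0.0930608)
  = -3.300221 / -2.374502 ≈ 1.389858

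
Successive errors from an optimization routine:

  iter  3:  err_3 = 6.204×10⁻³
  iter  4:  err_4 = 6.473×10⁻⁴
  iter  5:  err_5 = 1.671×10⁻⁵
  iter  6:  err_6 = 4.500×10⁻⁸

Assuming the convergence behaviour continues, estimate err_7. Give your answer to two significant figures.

First estimate the order: p ≈ ln(err_6/err_5) / ln(err_5/err_4) = ln(4.500×10⁻⁸/1.671×10⁻⁵)/ln(1.671×10⁻⁵/6.473×10⁻⁴) = ln(0.002693)/ln(0.0258149) ≈ 1.6181.
Then err_7 ≈ err_6·(err_6/err_5)^p = 4.500×10⁻⁸·(0.002693)^1.6181 = 4.500×10⁻⁸·6.94809e-05 ≈ 3.127e-12.

3.1e-12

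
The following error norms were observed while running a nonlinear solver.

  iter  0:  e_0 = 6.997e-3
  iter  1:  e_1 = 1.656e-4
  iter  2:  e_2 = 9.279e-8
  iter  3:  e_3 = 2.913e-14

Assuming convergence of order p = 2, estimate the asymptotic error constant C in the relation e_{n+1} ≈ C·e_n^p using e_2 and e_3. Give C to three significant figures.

C ≈ e_3 / e_2^2
  = 2.913e-14 / (9.279e-8)^2
  = 2.913e-14 / 8.60998e-15 ≈ 3.3833

3.38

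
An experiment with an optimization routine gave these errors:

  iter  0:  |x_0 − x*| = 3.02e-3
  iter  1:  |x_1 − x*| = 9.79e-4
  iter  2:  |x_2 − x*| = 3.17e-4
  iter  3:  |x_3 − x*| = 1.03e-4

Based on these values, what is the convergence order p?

Consecutive ratios: |x_3 − x*|/|x_2 − x*| = 1.03e-4/3.17e-4 = 0.324921, |x_2 − x*|/|x_1 − x*| = 3.17e-4/9.79e-4 = 0.3238.
p ≈ ln(0.324921)/ln(0.3238) = -1.1242/-1.1276 ≈ 1.00.
So the convergence is linear (order 1).

1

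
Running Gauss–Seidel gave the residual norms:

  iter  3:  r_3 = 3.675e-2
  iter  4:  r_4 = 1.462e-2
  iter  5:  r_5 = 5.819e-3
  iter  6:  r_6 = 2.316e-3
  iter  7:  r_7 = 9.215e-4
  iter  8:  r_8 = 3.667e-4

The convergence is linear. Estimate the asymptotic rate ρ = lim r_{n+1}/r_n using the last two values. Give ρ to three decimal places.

ρ ≈ r_8/r_7 = 3.667e-4/9.215e-4 = 0.39794

0.398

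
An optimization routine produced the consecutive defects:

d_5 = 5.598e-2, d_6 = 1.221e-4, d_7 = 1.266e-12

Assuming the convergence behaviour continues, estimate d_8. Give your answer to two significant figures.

First estimate the order: p ≈ ln(d_7/d_6) / ln(d_6/d_5) = ln(1.266e-12/1.221e-4)/ln(1.221e-4/5.598e-2) = ln(1.03686e-08)/ln(0.00218114) ≈ 3.0001.
Then d_8 ≈ d_7·(d_7/d_6)^p = 1.266e-12·(1.03686e-08)^3.0001 = 1.266e-12·1.11266e-24 ≈ 1.409e-36.

1.4e-36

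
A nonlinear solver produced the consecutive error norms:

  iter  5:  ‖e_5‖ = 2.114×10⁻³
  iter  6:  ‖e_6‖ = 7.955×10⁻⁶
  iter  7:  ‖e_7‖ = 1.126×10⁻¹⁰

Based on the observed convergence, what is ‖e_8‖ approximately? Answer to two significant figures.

2.3e-20

First estimate the order: p ≈ ln(‖e_7‖/‖e_6‖) / ln(‖e_6‖/‖e_5‖) = ln(1.126×10⁻¹⁰/7.955×10⁻⁶)/ln(7.955×10⁻⁶/2.114×10⁻³) = ln(1.41546e-05)/ln(0.00376301) ≈ 2.0001.
Then ‖e_8‖ ≈ ‖e_7‖·(‖e_7‖/‖e_6‖)^p = 1.126×10⁻¹⁰·(1.41546e-05)^2.0001 = 1.126×10⁻¹⁰·2.00129e-10 ≈ 2.253e-20.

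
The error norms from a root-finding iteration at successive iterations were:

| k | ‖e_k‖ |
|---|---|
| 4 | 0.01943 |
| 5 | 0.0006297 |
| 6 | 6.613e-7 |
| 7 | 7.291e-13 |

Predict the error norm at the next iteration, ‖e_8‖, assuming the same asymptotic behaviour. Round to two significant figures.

First estimate the order: p ≈ ln(‖e_7‖/‖e_6‖) / ln(‖e_6‖/‖e_5‖) = ln(7.291e-13/6.613e-7)/ln(6.613e-7/0.0006297) = ln(1.10253e-06)/ln(0.00105018) ≈ 2.0000.
Then ‖e_8‖ ≈ ‖e_7‖·(‖e_7‖/‖e_6‖)^p = 7.291e-13·(1.10253e-06)^2.0000 = 7.291e-13·1.21557e-12 ≈ 8.863e-25.

8.9e-25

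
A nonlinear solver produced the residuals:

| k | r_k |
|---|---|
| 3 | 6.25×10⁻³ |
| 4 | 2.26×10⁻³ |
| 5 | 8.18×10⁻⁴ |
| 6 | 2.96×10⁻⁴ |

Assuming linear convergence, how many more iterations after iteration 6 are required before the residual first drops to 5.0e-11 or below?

16

Rate ρ ≈ r_6/r_5 = 2.96×10⁻⁴/8.18×10⁻⁴ = 0.3619.
After j more steps, r_{6+j} ≈ 2.96×10⁻⁴·ρ^j; need ρ^j ≤ 5.0e-11/2.96×10⁻⁴ = 1.68919e-07.
j ≥ ln(1.68919e-07)/ln(0.3619) = -15.5938/-1.01639 = 15.342.
So 16 more iterations are needed.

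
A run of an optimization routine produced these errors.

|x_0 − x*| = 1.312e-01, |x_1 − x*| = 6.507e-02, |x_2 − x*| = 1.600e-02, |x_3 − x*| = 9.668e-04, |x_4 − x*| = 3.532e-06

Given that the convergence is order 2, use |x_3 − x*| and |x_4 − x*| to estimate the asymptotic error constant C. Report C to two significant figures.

C ≈ |x_4 − x*| / |x_3 − x*|^2
  = 3.532e-06 / (9.668e-04)^2
  = 3.532e-06 / 9.34702e-07 ≈ 3.7787

3.8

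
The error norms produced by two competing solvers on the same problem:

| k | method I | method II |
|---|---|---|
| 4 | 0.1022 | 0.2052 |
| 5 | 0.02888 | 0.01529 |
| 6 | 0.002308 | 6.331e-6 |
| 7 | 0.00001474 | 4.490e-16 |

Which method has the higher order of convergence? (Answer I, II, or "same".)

Method I: p ≈ ln(0.00001474/0.002308)/ln(0.002308/0.02888) ≈ 2.00.
Method II: p ≈ ln(4.490e-16/6.331e-6)/ln(6.331e-6/0.01529) ≈ 3.00.
Method II has the higher order (≈3.0 vs ≈2.0).

II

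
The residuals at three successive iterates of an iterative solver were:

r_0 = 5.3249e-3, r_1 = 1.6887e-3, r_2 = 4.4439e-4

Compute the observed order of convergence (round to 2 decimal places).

1.16

p ≈ ln(r_2/r_1) / ln(r_1/r_0)
  = ln(4.4439e-4/1.6887e-3) / ln(1.6887e-3/5.3249e-3)
  = ln(0.263155) / ln(0.317133)
  = -1.33501 / -1.14843 ≈ 1.16247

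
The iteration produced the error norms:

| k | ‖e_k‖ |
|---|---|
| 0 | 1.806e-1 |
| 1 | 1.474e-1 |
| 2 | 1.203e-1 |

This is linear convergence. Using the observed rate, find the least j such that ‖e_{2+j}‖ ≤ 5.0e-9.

Rate ρ ≈ ‖e_2‖/‖e_1‖ = 1.203e-1/1.474e-1 = 0.8161.
After j more steps, ‖e_{2+j}‖ ≈ 1.203e-1·ρ^j; need ρ^j ≤ 5.0e-9/1.203e-1 = 4.15628e-08.
j ≥ ln(4.15628e-08)/ln(0.8161) = -16.9961/-0.20322 = 83.634.
So 84 more iterations are needed.

84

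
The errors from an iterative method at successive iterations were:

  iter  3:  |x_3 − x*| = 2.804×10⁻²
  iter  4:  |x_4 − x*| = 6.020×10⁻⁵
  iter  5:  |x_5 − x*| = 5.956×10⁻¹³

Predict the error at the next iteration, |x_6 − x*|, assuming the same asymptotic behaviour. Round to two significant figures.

First estimate the order: p ≈ ln(|x_5 − x*|/|x_4 − x*|) / ln(|x_4 − x*|/|x_3 − x*|) = ln(5.956×10⁻¹³/6.020×10⁻⁵)/ln(6.020×10⁻⁵/2.804×10⁻²) = ln(9.89369e-09)/ln(0.00214693) ≈ 3.0000.
Then |x_6 − x*| ≈ |x_5 − x*|·(|x_5 − x*|/|x_4 − x*|)^p = 5.956×10⁻¹³·(9.89369e-09)^3.0000 = 5.956×10⁻¹³·9.68445e-25 ≈ 5.768e-37.

5.8e-37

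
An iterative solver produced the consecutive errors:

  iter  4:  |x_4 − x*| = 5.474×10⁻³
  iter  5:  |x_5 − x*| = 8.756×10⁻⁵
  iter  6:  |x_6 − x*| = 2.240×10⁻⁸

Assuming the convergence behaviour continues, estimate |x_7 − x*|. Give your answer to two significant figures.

First estimate the order: p ≈ ln(|x_6 − x*|/|x_5 − x*|) / ln(|x_5 − x*|/|x_4 − x*|) = ln(2.240×10⁻⁸/8.756×10⁻⁵)/ln(8.756×10⁻⁵/5.474×10⁻³) = ln(0.000255825)/ln(0.0159956) ≈ 2.0000.
Then |x_7 − x*| ≈ |x_6 − x*|·(|x_6 − x*|/|x_5 − x*|)^p = 2.240×10⁻⁸·(0.000255825)^2.0000 = 2.240×10⁻⁸·6.54464e-08 ≈ 1.466e-15.

1.5e-15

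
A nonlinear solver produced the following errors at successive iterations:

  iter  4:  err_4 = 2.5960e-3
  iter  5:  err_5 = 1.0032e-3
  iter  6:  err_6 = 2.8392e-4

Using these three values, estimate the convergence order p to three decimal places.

p ≈ ln(err_6/err_5) / ln(err_5/err_4)
  = ln(2.8392e-4/1.0032e-3) / ln(1.0032e-3/2.5960e-3)
  = ln(0.283014) / ln(0.386441)
  = -1.262259 / -0.950776 ≈ 1.327609

1.328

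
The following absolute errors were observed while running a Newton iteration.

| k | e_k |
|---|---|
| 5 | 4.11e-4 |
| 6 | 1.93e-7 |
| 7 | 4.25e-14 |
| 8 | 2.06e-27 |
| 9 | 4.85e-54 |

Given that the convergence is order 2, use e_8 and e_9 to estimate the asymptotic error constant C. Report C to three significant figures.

C ≈ e_9 / e_8^2
  = 4.85e-54 / (2.06e-27)^2
  = 4.85e-54 / 4.2436e-54 ≈ 1.1429

1.14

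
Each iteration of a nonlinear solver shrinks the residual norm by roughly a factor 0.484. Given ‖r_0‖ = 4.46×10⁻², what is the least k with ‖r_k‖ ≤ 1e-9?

25

After k steps, ‖r_k‖ ≈ 4.46×10⁻²·0.484^k.
Need 0.484^k ≤ 1e-9/4.46×10⁻² = 2.24215e-08.
k ≥ ln(2.24215e-08)/ln(0.484) = -17.6132/-0.72567 = 24.272.
Smallest integer k = 25.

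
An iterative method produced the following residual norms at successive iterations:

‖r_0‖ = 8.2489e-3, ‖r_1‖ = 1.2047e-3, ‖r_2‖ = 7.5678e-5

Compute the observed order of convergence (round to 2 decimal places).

1.44

p ≈ ln(‖r_2‖/‖r_1‖) / ln(‖r_1‖/‖r_0‖)
  = ln(7.5678e-5/1.2047e-3) / ln(1.2047e-3/8.2489e-3)
  = ln(0.062819) / ln(0.146044)
  = -2.76750 / -1.92385 ≈ 1.43852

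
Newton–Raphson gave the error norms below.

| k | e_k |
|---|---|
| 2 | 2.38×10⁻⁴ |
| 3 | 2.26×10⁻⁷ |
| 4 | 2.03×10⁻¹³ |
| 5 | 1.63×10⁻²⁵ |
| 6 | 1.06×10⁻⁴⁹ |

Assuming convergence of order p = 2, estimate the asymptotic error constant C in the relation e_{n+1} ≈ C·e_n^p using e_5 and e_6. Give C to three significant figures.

C ≈ e_6 / e_5^2
  = 1.06×10⁻⁴⁹ / (1.63×10⁻²⁵)^2
  = 1.06×10⁻⁴⁹ / 2.6569e-50 ≈ 3.9896

3.99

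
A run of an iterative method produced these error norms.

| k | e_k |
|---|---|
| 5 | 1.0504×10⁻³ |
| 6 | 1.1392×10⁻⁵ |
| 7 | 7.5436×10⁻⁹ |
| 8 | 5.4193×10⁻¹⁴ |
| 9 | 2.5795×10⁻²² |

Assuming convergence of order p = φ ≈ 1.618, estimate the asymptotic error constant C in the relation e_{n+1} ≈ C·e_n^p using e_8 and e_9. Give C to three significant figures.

C ≈ e_9 / e_8^1.618
  = 2.5795×10⁻²² / (5.4193×10⁻¹⁴)^1.618
  = 2.5795×10⁻²² / 3.43179e-22 ≈ 0.75165

0.752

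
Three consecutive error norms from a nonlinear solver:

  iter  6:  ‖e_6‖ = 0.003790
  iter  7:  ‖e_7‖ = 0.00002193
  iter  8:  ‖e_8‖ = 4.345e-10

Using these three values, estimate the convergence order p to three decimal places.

p ≈ ln(‖e_8‖/‖e_7‖) / ln(‖e_7‖/‖e_6‖)
  = ln(4.345e-10/0.00002193) / ln(0.00002193/0.003790)
  = ln(1.9813e-05) / ln(0.00578628)
  = -10.829172 / -5.152266 ≈ 2.101827

2.102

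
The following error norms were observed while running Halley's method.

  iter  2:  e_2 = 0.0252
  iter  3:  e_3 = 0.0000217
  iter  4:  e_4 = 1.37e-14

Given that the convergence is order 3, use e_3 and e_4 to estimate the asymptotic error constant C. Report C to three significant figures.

1.34

C ≈ e_4 / e_3^3
  = 1.37e-14 / (0.0000217)^3
  = 1.37e-14 / 1.02183e-14 ≈ 1.3407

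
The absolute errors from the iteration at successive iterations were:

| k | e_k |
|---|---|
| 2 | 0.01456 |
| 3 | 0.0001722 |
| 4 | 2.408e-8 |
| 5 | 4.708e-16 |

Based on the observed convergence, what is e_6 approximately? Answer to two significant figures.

First estimate the order: p ≈ ln(e_5/e_4) / ln(e_4/e_3) = ln(4.708e-16/2.408e-8)/ln(2.408e-8/0.0001722) = ln(1.95515e-08)/ln(0.000139837) ≈ 2.0000.
Then e_6 ≈ e_5·(e_5/e_4)^p = 4.708e-16·(1.95515e-08)^2.0000 = 4.708e-16·3.82261e-16 ≈ 1.8e-31.

1.8e-31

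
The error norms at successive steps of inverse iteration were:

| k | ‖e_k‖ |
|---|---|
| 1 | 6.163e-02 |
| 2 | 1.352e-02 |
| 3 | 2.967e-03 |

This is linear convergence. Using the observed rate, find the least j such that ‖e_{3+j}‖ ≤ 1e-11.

Rate ρ ≈ ‖e_3‖/‖e_2‖ = 2.967e-03/1.352e-02 = 0.2195.
After j more steps, ‖e_{3+j}‖ ≈ 2.967e-03·ρ^j; need ρ^j ≤ 1e-11/2.967e-03 = 3.37041e-09.
j ≥ ln(3.37041e-09)/ln(0.2195) = -19.5082/-1.51640 = 12.865.
So 13 more iterations are needed.

13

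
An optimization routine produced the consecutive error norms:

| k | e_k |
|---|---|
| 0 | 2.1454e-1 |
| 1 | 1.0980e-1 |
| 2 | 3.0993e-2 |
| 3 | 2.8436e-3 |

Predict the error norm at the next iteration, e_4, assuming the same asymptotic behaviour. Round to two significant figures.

3.1e-5

First estimate the order: p ≈ ln(e_3/e_2) / ln(e_2/e_1) = ln(2.8436e-3/3.0993e-2)/ln(3.0993e-2/1.0980e-1) = ln(0.0917497)/ln(0.282268) ≈ 1.8884.
Then e_4 ≈ e_3·(e_3/e_2)^p = 2.8436e-3·(0.0917497)^1.8884 = 2.8436e-3·0.0109896 ≈ 3.125e-05.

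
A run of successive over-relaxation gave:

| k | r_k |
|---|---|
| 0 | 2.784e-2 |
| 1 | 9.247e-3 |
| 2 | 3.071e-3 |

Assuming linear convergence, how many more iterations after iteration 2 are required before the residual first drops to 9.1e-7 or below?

Rate ρ ≈ r_2/r_1 = 3.071e-3/9.247e-3 = 0.3321.
After j more steps, r_{2+j} ≈ 3.071e-3·ρ^j; need ρ^j ≤ 9.1e-7/3.071e-3 = 0.00029632.
j ≥ ln(0.00029632)/ln(0.3321) = -8.1241/-1.10232 = 7.370.
So 8 more iterations are needed.

8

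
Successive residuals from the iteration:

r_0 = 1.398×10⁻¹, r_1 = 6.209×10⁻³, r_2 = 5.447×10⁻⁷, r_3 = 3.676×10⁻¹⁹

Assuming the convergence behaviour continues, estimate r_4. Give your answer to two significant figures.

1.1e-55

First estimate the order: p ≈ ln(r_3/r_2) / ln(r_2/r_1) = ln(3.676×10⁻¹⁹/5.447×10⁻⁷)/ln(5.447×10⁻⁷/6.209×10⁻³) = ln(6.74867e-13)/ln(8.77275e-05) ≈ 3.0000.
Then r_4 ≈ r_3·(r_3/r_2)^p = 3.676×10⁻¹⁹·(6.74867e-13)^3.0000 = 3.676×10⁻¹⁹·3.07365e-37 ≈ 1.13e-55.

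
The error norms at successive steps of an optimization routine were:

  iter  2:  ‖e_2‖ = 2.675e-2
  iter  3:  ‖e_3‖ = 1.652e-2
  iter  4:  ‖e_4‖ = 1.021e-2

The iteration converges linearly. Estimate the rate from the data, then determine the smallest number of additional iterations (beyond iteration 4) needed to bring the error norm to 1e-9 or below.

Rate ρ ≈ ‖e_4‖/‖e_3‖ = 1.021e-2/1.652e-2 = 0.6180.
After j more steps, ‖e_{4+j}‖ ≈ 1.021e-2·ρ^j; need ρ^j ≤ 1e-9/1.021e-2 = 9.79432e-08.
j ≥ ln(9.79432e-08)/ln(0.6180) = -16.1389/-0.48127 = 33.534.
So 34 more iterations are needed.

34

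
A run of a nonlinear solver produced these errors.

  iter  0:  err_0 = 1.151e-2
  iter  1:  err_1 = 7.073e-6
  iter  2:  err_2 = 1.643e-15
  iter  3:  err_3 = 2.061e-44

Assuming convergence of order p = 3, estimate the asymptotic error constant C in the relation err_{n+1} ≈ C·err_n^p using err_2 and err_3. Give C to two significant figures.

4.6

C ≈ err_3 / err_2^3
  = 2.061e-44 / (1.643e-15)^3
  = 2.061e-44 / 4.43519e-45 ≈ 4.6469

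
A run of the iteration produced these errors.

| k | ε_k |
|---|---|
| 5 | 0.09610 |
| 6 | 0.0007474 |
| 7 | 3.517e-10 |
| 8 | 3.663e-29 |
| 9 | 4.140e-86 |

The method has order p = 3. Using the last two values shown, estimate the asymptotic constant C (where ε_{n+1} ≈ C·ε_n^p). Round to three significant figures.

0.842

C ≈ ε_9 / ε_8^3
  = 4.140e-86 / (3.663e-29)^3
  = 4.140e-86 / 4.91486e-86 ≈ 0.84234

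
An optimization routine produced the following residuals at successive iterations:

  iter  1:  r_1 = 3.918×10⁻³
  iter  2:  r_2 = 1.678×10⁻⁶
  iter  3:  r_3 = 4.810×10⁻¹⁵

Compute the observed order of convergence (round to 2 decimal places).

2.54

p ≈ ln(r_3/r_2) / ln(r_2/r_1)
  = ln(4.810×10⁻¹⁵/1.678×10⁻⁶) / ln(1.678×10⁻⁶/3.918×10⁻³)
  = ln(2.86651e-09) / ln(0.00042828)
  = -19.67017 / -7.75573 ≈ 2.53621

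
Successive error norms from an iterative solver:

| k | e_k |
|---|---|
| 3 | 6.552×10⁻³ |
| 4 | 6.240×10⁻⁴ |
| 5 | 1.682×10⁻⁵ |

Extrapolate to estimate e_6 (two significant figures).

First estimate the order: p ≈ ln(e_5/e_4) / ln(e_4/e_3) = ln(1.682×10⁻⁵/6.240×10⁻⁴)/ln(6.240×10⁻⁴/6.552×10⁻³) = ln(0.0269551)/ln(0.0952381) ≈ 1.5368.
Then e_6 ≈ e_5·(e_5/e_4)^p = 1.682×10⁻⁵·(0.0269551)^1.5368 = 1.682×10⁻⁵·0.00387444 ≈ 6.517e-08.

6.5e-8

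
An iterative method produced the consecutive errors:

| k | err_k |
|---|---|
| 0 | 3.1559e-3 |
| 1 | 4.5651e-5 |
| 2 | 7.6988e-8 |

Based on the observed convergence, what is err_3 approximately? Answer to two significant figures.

5.1e-12

First estimate the order: p ≈ ln(err_2/err_1) / ln(err_1/err_0) = ln(7.6988e-8/4.5651e-5)/ln(4.5651e-5/3.1559e-3) = ln(0.00168645)/ln(0.0144653) ≈ 1.5073.
Then err_3 ≈ err_2·(err_2/err_1)^p = 7.6988e-8·(0.00168645)^1.5073 = 7.6988e-8·6.61024e-05 ≈ 5.089e-12.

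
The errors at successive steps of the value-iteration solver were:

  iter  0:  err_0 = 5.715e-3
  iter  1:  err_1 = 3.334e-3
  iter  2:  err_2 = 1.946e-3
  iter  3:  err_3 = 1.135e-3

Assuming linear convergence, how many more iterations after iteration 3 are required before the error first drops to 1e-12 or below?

Rate ρ ≈ err_3/err_2 = 1.135e-3/1.946e-3 = 0.5832.
After j more steps, err_{3+j} ≈ 1.135e-3·ρ^j; need ρ^j ≤ 1e-12/1.135e-3 = 8.81057e-10.
j ≥ ln(8.81057e-10)/ln(0.5832) = -20.8499/-0.53923 = 38.666.
So 39 more iterations are needed.

39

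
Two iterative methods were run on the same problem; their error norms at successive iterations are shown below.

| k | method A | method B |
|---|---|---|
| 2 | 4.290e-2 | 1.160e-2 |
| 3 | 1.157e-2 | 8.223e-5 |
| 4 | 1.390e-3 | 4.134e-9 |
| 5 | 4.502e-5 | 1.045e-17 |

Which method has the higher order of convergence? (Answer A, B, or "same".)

Method A: p ≈ ln(4.502e-5/1.390e-3)/ln(1.390e-3/1.157e-2) ≈ 1.62.
Method B: p ≈ ln(1.045e-17/4.134e-9)/ln(4.134e-9/8.223e-5) ≈ 2.00.
Method B has the higher order (≈2.0 vs ≈1.6).

B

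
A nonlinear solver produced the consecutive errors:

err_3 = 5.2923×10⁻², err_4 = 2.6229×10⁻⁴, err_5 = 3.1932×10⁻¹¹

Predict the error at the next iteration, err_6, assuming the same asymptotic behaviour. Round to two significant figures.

5.8e-32

First estimate the order: p ≈ ln(err_5/err_4) / ln(err_4/err_3) = ln(3.1932×10⁻¹¹/2.6229×10⁻⁴)/ln(2.6229×10⁻⁴/5.2923×10⁻²) = ln(1.21743e-07)/ln(0.00495607) ≈ 3.0000.
Then err_6 ≈ err_5·(err_5/err_4)^p = 3.1932×10⁻¹¹·(1.21743e-07)^3.0000 = 3.1932×10⁻¹¹·1.8044e-21 ≈ 5.762e-32.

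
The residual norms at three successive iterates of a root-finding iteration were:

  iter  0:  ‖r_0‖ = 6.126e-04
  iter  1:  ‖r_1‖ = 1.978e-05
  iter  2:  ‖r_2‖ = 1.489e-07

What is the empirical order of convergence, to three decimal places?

p ≈ ln(‖r_2‖/‖r_1‖) / ln(‖r_1‖/‖r_0‖)
  = ln(1.489e-07/1.978e-05) / ln(1.978e-05/6.126e-04)
  = ln(0.00752781) / ln(0.0322886)
  = -4.889151 / -3.433041 ≈ 1.424146

1.424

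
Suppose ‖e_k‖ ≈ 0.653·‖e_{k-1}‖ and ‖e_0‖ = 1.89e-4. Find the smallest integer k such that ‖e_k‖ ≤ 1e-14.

After k steps, ‖e_k‖ ≈ 1.89e-4·0.653^k.
Need 0.653^k ≤ 1e-14/1.89e-4 = 5.29101e-11.
k ≥ ln(5.29101e-11)/ln(0.653) = -23.6624/-0.42618 = 55.522.
Smallest integer k = 56.

56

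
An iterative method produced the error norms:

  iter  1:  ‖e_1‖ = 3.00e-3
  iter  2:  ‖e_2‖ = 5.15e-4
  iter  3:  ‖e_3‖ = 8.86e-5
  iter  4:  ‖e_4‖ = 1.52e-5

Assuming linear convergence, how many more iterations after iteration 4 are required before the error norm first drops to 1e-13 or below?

Rate ρ ≈ ‖e_4‖/‖e_3‖ = 1.52e-5/8.86e-5 = 0.1716.
After j more steps, ‖e_{4+j}‖ ≈ 1.52e-5·ρ^j; need ρ^j ≤ 1e-13/1.52e-5 = 6.57895e-09.
j ≥ ln(6.57895e-09)/ln(0.1716) = -18.8394/-1.76259 = 10.688.
So 11 more iterations are needed.

11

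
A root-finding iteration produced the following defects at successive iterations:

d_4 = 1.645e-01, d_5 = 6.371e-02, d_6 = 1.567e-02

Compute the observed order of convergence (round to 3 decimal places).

1.479

p ≈ ln(d_6/d_5) / ln(d_5/d_4)
  = ln(1.567e-02/6.371e-02) / ln(6.371e-02/1.645e-01)
  = ln(0.245958) / ln(0.387295)
  = -1.402594 / -0.948569 ≈ 1.478642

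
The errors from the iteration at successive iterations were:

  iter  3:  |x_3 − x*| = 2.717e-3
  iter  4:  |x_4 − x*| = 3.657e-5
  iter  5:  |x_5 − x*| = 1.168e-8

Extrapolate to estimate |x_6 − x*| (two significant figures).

3.4e-15

First estimate the order: p ≈ ln(|x_5 − x*|/|x_4 − x*|) / ln(|x_4 − x*|/|x_3 − x*|) = ln(1.168e-8/3.657e-5)/ln(3.657e-5/2.717e-3) = ln(0.000319387)/ln(0.0134597) ≈ 1.8684.
Then |x_6 − x*| ≈ |x_5 − x*|·(|x_5 − x*|/|x_4 − x*|)^p = 1.168e-8·(0.000319387)^1.8684 = 1.168e-8·2.94216e-07 ≈ 3.436e-15.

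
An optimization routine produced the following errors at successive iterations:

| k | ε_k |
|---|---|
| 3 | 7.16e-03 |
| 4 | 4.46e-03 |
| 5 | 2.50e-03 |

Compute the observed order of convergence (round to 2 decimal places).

1.22

p ≈ ln(ε_5/ε_4) / ln(ε_4/ε_3)
  = ln(2.50e-03/4.46e-03) / ln(4.46e-03/7.16e-03)
  = ln(0.560538) / ln(0.622905)
  = -0.57886 / -0.47336 ≈ 1.22287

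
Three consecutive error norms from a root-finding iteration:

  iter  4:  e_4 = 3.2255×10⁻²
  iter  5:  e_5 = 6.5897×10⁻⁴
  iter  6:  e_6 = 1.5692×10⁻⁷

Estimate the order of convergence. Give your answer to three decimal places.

2.144

p ≈ ln(e_6/e_5) / ln(e_5/e_4)
  = ln(1.5692×10⁻⁷/6.5897×10⁻⁴) / ln(6.5897×10⁻⁴/3.2255×10⁻²)
  = ln(0.000238129) / ln(0.02043)
  = -8.342698 / -3.890751 ≈ 2.144238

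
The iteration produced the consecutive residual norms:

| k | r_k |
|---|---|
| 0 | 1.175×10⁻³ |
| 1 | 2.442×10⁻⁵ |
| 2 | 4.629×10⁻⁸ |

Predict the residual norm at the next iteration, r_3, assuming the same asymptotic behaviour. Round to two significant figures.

First estimate the order: p ≈ ln(r_2/r_1) / ln(r_1/r_0) = ln(4.629×10⁻⁸/2.442×10⁻⁵)/ln(2.442×10⁻⁵/1.175×10⁻³) = ln(0.00189558)/ln(0.020783) ≈ 1.6182.
Then r_3 ≈ r_2·(r_2/r_1)^p = 4.629×10⁻⁸·(0.00189558)^1.6182 = 4.629×10⁻⁸·3.93407e-05 ≈ 1.821e-12.

1.8e-12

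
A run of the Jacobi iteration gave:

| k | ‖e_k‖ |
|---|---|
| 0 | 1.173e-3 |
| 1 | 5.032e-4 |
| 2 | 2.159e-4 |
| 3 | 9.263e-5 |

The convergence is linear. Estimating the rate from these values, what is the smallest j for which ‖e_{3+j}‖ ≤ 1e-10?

Rate ρ ≈ ‖e_3‖/‖e_2‖ = 9.263e-5/2.159e-4 = 0.4290.
After j more steps, ‖e_{3+j}‖ ≈ 9.263e-5·ρ^j; need ρ^j ≤ 1e-10/9.263e-5 = 1.07956e-06.
j ≥ ln(1.07956e-06)/ln(0.4290) = -13.7390/-0.84630 = 16.234.
So 17 more iterations are needed.

17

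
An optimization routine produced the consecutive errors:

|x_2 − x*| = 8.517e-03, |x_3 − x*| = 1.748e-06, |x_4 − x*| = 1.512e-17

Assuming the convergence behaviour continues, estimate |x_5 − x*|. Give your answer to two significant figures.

First estimate the order: p ≈ ln(|x_4 − x*|/|x_3 − x*|) / ln(|x_3 − x*|/|x_2 − x*|) = ln(1.512e-17/1.748e-06)/ln(1.748e-06/8.517e-03) = ln(8.64989e-12)/ln(0.000205237) ≈ 2.9999.
Then |x_5 − x*| ≈ |x_4 − x*|·(|x_4 − x*|/|x_3 − x*|)^p = 1.512e-17·(8.64989e-12)^2.9999 = 1.512e-17·6.48841e-34 ≈ 9.81e-51.

9.8e-51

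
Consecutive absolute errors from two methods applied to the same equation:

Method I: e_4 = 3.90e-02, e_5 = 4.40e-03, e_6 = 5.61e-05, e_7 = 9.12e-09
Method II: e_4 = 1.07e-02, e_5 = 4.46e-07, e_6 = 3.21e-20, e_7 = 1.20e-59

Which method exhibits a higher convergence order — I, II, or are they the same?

II

Method I: p ≈ ln(9.12e-09/5.61e-05)/ln(5.61e-05/4.40e-03) ≈ 2.00.
Method II: p ≈ ln(1.20e-59/3.21e-20)/ln(3.21e-20/4.46e-07) ≈ 3.00.
Method II has the higher order (≈3.0 vs ≈2.0).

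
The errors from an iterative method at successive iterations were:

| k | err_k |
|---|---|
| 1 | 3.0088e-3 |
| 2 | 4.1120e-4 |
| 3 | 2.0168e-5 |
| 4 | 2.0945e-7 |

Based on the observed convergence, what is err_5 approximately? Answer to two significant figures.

2.1e-10

First estimate the order: p ≈ ln(err_4/err_3) / ln(err_3/err_2) = ln(2.0945e-7/2.0168e-5)/ln(2.0168e-5/4.1120e-4) = ln(0.0103853)/ln(0.0490467) ≈ 1.5149.
Then err_5 ≈ err_4·(err_4/err_3)^p = 2.0945e-7·(0.0103853)^1.5149 = 2.0945e-7·0.00098872 ≈ 2.071e-10.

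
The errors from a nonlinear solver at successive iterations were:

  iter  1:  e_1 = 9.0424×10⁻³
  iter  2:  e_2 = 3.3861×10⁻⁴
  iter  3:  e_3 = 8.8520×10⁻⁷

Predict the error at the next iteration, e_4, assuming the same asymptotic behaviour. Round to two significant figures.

First estimate the order: p ≈ ln(e_3/e_2) / ln(e_2/e_1) = ln(8.8520×10⁻⁷/3.3861×10⁻⁴)/ln(3.3861×10⁻⁴/9.0424×10⁻³) = ln(0.00261422)/ln(0.0374469) ≈ 1.8104.
Then e_4 ≈ e_3·(e_3/e_2)^p = 8.8520×10⁻⁷·(0.00261422)^1.8104 = 8.8520×10⁻⁷·2.11036e-05 ≈ 1.868e-11.

1.9e-11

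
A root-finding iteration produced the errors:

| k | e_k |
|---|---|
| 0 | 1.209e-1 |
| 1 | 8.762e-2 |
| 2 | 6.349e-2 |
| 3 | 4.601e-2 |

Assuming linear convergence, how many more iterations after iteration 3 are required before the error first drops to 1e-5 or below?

Rate ρ ≈ e_3/e_2 = 4.601e-2/6.349e-2 = 0.7247.
After j more steps, e_{3+j} ≈ 4.601e-2·ρ^j; need ρ^j ≤ 1e-5/4.601e-2 = 0.000217344.
j ≥ ln(0.000217344)/ln(0.7247) = -8.4340/-0.32200 = 26.193.
So 27 more iterations are needed.

27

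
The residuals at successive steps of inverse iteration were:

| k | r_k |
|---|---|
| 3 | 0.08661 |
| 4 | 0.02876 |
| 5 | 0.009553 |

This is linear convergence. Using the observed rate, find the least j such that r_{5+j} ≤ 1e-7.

11

Rate ρ ≈ r_5/r_4 = 0.009553/0.02876 = 0.3322.
After j more steps, r_{5+j} ≈ 0.009553·ρ^j; need ρ^j ≤ 1e-7/0.009553 = 1.04679e-05.
j ≥ ln(1.04679e-05)/ln(0.3322) = -11.4672/-1.10202 = 10.406.
So 11 more iterations are needed.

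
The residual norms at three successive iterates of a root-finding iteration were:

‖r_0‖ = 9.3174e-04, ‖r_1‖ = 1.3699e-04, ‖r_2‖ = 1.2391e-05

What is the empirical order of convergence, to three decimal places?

p ≈ ln(‖r_2‖/‖r_1‖) / ln(‖r_1‖/‖r_0‖)
  = ln(1.2391e-05/1.3699e-04) / ln(1.3699e-04/9.3174e-04)
  = ln(0.0904519) / ln(0.147026)
  = -2.402937 / -1.917146 ≈ 1.253393

1.253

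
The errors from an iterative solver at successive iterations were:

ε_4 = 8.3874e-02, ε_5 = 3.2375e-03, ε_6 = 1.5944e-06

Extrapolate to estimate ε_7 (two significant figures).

2.9e-14

First estimate the order: p ≈ ln(ε_6/ε_5) / ln(ε_5/ε_4) = ln(1.5944e-06/3.2375e-03)/ln(3.2375e-03/8.3874e-02) = ln(0.000492479)/ln(0.0385996) ≈ 2.3402.
Then ε_7 ≈ ε_6·(ε_6/ε_5)^p = 1.5944e-06·(0.000492479)^2.3402 = 1.5944e-06·1.81771e-08 ≈ 2.898e-14.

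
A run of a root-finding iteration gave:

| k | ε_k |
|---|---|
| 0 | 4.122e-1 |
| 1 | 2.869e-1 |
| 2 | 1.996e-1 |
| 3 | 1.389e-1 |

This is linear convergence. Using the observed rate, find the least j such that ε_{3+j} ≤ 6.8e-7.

Rate ρ ≈ ε_3/ε_2 = 1.389e-1/1.996e-1 = 0.6959.
After j more steps, ε_{3+j} ≈ 1.389e-1·ρ^j; need ρ^j ≤ 6.8e-7/1.389e-1 = 4.89561e-06.
j ≥ ln(4.89561e-06)/ln(0.6959) = -12.2272/-0.36255 = 33.726.
So 34 more iterations are needed.

34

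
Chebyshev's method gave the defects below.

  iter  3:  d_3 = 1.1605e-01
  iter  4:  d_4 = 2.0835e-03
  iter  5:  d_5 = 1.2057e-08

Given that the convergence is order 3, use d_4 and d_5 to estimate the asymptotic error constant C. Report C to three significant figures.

C ≈ d_5 / d_4^3
  = 1.2057e-08 / (2.0835e-03)^3
  = 1.2057e-08 / 9.04442e-09 ≈ 1.3331

1.33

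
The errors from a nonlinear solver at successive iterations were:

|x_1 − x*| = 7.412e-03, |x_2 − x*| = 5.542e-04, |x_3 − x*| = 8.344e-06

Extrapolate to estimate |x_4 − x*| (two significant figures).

First estimate the order: p ≈ ln(|x_3 − x*|/|x_2 − x*|) / ln(|x_2 − x*|/|x_1 − x*|) = ln(8.344e-06/5.542e-04)/ln(5.542e-04/7.412e-03) = ln(0.0150559)/ln(0.0747706) ≈ 1.6180.
Then |x_4 − x*| ≈ |x_3 − x*|·(|x_3 − x*|/|x_2 − x*|)^p = 8.344e-06·(0.0150559)^1.6180 = 8.344e-06·0.00112598 ≈ 9.395e-09.

9.4e-9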